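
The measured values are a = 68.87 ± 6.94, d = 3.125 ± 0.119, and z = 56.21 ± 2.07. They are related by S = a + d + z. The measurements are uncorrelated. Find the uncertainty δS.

Absolute uncertainties add in quadrature for a linear combination:
  (δa)² = 48.2;  (δd)² = 0.0142;  (δz)² = 4.28
δS = √(52.5) = 7.24

7.24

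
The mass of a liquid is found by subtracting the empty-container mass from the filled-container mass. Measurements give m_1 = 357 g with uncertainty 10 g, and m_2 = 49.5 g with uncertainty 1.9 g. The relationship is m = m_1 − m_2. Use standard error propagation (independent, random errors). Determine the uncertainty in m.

10.2 g

m is a linear combination, so absolute uncertainties add in quadrature:
  (δm_1)² = 100;  (δm_2)² = 3.61
δm = √(104) = 10.2 g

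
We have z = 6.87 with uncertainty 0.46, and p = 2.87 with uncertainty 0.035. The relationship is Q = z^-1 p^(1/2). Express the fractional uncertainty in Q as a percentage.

6.72%

Q is a product of powers, so relative uncertainties combine in quadrature:
  (-1·δz/z)² = (-1×0.0670)² = 0.00448;  (½·δp/p)² = (0.5×0.0122)² = 3.72e-05
δQ/Q = √(0.00452) = 0.0672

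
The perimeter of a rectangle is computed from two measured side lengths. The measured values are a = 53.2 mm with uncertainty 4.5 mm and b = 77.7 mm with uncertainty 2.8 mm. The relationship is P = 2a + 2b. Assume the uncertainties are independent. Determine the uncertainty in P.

P is a linear combination, so absolute uncertainties add in quadrature:
  (2·δa)² = 81.0;  (2·δb)² = 31.4
δP = √(112) = 10.6 mm

10.6 mm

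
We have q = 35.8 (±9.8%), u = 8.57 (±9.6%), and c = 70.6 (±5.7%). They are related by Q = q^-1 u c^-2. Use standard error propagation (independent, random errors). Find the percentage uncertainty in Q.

Since Q is a product/quotient, work with relative uncertainties:
  (-1·δq/q)² = (-1×0.0980)² = 0.00960;  (1·δu/u)² = (1×0.0960)² = 0.00922;  (-2·δc/c)² = (-2×0.0570)² = 0.0130
δQ/Q = √(0.0318) = 0.178

17.8%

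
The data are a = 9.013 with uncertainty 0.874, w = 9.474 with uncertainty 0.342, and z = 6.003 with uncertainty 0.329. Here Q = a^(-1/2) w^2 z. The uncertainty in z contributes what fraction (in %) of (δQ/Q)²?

(δQ/Q)² = (−½·δa/a)² + (2·δw/w)² + (1·δz/z)²
  a term: (-0.5×0.0970)² = 0.00235
  w term: (2×0.0361)² = 0.00521
  z term: (1×0.0548)² = 0.00300
Total = 0.0106. Share from z = 0.00300/0.0106 = 0.284.

28.4%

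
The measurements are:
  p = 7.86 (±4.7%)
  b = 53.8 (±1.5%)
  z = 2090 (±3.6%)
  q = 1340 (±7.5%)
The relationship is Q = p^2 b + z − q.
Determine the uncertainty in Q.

Let w = p^2·b = 3320. δw/w = √((2·δp/p)² + (1·δb/b)²) = √(0.00884 + 0.000225) = 0.0952, so δw = 316.
Q = w + z − q: δQ = √(δw² + δz² + δq²) = √(1e+05 + 5660 + 10100) = 340

340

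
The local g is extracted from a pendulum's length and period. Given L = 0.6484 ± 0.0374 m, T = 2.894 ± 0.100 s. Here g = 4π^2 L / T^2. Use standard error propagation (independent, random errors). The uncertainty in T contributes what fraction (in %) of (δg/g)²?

(δg/g)² = (1·δL/L)² + (-2·δT/T)²
  L term: (1×0.0577)² = 0.00333
  T term: (-2×0.0346)² = 0.00478
Total = 0.00810. Share from T = 0.00478/0.00810 = 0.589.

58.9%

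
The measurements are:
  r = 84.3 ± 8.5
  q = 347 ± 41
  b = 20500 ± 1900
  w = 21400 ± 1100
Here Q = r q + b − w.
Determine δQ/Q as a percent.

17.8%

Let p = r·q = 29300. δp/p = √((1·δr/r)² + (1·δq/q)²) = √(0.0102 + 0.0140) = 0.155, so δp = 4540.
Q = p + b − w: δQ = √(δp² + δb² + δw²) = √(2.06e+07 + 3.61e+06 + 1.21e+06) = 5050
Q = 28400, so δQ/Q = 5050/28400 = 0.178.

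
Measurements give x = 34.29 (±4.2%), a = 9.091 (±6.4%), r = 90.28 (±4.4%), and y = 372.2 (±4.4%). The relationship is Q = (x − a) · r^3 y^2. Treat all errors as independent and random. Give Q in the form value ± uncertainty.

Let u = x − a = 25.20. δu = √(δx² + δa²) = √(2.07 + 0.339) = 1.55, so δu/u = 0.0616.
Q is then a monomial in u, r, y:
δQ/Q = √((δu/u)² + (3·δr/r)² + (2·δy/y)²) = √(0.00380 + 0.0174 + 0.00774) = 0.170
Q = 2.569e+12, so δQ = 0.170 × 2.569e+12 = 4.37e+11.

(2.569 ± 0.437) × 10^12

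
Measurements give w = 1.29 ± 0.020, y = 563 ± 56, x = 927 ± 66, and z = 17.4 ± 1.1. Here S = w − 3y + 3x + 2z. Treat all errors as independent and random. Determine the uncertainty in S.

S is a linear combination, so absolute uncertainties add in quadrature:
  (δw)² = 0.000400;  (3·δy)² = 28200;  (3·δx)² = 39200;  (2·δz)² = 4.84
δS = √(67400) = 260

260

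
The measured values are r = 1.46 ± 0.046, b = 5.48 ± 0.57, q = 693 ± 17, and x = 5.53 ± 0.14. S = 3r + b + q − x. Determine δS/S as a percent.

2.44%

Each term contributes (cᵢ δxᵢ)² to (δS)²:
  (3·δr)² = 0.0190;  (δb)² = 0.325;  (δq)² = 289;  (δx)² = 0.0196
δS = √(289) = 17.0
S = 697, so δS/S = 17.0/697 = 0.0244.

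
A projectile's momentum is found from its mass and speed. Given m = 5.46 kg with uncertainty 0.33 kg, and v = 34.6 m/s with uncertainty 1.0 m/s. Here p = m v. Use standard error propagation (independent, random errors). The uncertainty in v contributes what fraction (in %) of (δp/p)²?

18.6%

(δp/p)² = (1·δm/m)² + (1·δv/v)²
  m term: (1×0.0604)² = 0.00365
  v term: (1×0.0289)² = 0.000835
Total = 0.00449. Share from v = 0.000835/0.00449 = 0.186.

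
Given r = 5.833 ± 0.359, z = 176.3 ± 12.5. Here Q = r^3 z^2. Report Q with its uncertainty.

(6.169 ± 1.44) × 10^6

Each factor contributes (exponent × relative error)² to (δQ/Q)²:
  (3·δr/r)² = (3×0.0615)² = 0.0341;  (2·δz/z)² = (2×0.0709)² = 0.0201
δQ/Q = √(0.0542) = 0.233
Q = 6.169e+06, so δQ = 0.233 × 6.169e+06 = 1.44e+06.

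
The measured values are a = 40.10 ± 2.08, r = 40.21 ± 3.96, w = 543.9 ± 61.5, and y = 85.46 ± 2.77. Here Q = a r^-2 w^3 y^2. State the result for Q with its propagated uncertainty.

For a monomial Q ∝ a, r^-2, w^3, y^2, fractional errors add in quadrature:
  (1·δa/a)² = (1×0.0519)² = 0.00269;  (-2·δr/r)² = (-2×0.0985)² = 0.0388;  (3·δw/w)² = (3×0.113)² = 0.115;  (2·δy/y)² = (2×0.0324)² = 0.00420
δQ/Q = √(0.161) = 0.401
Q = 2.914e+10, so δQ = 0.401 × 2.914e+10 = 1.17e+10.

(2.914 ± 1.17) × 10^10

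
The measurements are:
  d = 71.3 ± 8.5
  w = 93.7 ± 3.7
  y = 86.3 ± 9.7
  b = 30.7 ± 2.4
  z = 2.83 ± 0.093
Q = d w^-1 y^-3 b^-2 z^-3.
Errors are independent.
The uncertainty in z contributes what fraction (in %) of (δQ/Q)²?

5.94%

(δQ/Q)² = (1·δd/d)² + (-1·δw/w)² + (-3·δy/y)² + (-2·δb/b)² + (-3·δz/z)²
  d term: (1×0.119)² = 0.0142
  w term: (-1×0.0395)² = 0.00156
  y term: (-3×0.112)² = 0.114
  b term: (-2×0.0782)² = 0.0244
  z term: (-3×0.0329)² = 0.00972
Total = 0.164. Share from z = 0.00972/0.164 = 0.0594.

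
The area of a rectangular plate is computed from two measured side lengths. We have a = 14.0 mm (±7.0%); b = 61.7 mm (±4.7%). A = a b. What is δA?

72.8 mm^2

Each factor contributes (exponent × relative error)² to (δA/A)²:
  (1·δa/a)² = (1×0.0700)² = 0.00490;  (1·δb/b)² = (1×0.0470)² = 0.00221
δA/A = √(0.00711) = 0.0843
A = 864 mm^2, so δA = 0.0843 × 864 = 72.8 mm^2.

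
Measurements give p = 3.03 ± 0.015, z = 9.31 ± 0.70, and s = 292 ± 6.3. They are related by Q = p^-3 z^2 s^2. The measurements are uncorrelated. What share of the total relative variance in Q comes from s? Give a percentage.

7.54%

(δQ/Q)² = (-3·δp/p)² + (2·δz/z)² + (2·δs/s)²
  p term: (-3×0.00495)² = 0.000221
  z term: (2×0.0752)² = 0.0226
  s term: (2×0.0216)² = 0.00186
Total = 0.0247. Share from s = 0.00186/0.0247 = 0.0754.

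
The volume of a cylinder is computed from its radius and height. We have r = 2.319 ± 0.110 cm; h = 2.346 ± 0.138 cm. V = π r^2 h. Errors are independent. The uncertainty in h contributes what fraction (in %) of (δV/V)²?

27.8%

(δV/V)² = (2·δr/r)² + (1·δh/h)²
  r term: (2×0.0474)² = 0.00900
  h term: (1×0.0588)² = 0.00346
Total = 0.0125. Share from h = 0.00346/0.0125 = 0.278.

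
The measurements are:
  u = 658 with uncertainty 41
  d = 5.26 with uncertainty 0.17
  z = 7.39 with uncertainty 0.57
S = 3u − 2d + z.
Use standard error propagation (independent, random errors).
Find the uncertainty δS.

123

S is a linear combination, so absolute uncertainties add in quadrature:
  (3·δu)² = 15100;  (2·δd)² = 0.116;  (δz)² = 0.325
δS = √(15100) = 123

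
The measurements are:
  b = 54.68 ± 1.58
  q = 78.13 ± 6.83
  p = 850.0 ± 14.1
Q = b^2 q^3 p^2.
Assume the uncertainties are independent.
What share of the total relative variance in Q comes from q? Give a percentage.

93.9%

(δQ/Q)² = (2·δb/b)² + (3·δq/q)² + (2·δp/p)²
  b term: (2×0.0289)² = 0.00334
  q term: (3×0.0874)² = 0.0688
  p term: (2×0.0166)² = 0.00110
Total = 0.0732. Share from q = 0.0688/0.0732 = 0.939.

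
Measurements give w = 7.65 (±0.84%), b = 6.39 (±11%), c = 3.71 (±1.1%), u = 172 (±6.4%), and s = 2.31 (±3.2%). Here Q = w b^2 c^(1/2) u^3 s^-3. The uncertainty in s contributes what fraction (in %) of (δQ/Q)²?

9.74%

(δQ/Q)² = (1·δw/w)² + (2·δb/b)² + (½·δc/c)² + (3·δu/u)² + (-3·δs/s)²
  w term: (1×0.00840)² = 7.06e-05
  b term: (2×0.110)² = 0.0484
  c term: (0.5×0.0110)² = 3.03e-05
  u term: (3×0.0640)² = 0.0369
  s term: (-3×0.0320)² = 0.00922
Total = 0.0946. Share from s = 0.00922/0.0946 = 0.0974.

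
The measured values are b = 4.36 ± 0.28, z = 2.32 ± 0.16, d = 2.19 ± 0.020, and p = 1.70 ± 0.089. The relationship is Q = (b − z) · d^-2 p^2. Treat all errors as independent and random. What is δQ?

Let u = b − z = 2.04. δu = √(δb² + δz²) = √(0.0784 + 0.0256) = 0.322, so δu/u = 0.158.
Q is then a monomial in u, d, p:
δQ/Q = √((δu/u)² + (-2·δd/d)² + (2·δp/p)²) = √(0.0250 + 0.000334 + 0.0110) = 0.190
Q = 1.23, so δQ = 0.190 × 1.23 = 0.234.

0.234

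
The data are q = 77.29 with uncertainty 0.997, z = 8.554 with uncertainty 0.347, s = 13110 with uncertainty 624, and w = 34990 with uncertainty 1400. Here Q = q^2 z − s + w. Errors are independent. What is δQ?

Let p = q^2·z = 51100. δp/p = √((2·δq/q)² + (1·δz/z)²) = √(0.000666 + 0.00165) = 0.0481, so δp = 2460.
Q = p − s + w: δQ = √(δp² + δs² + δw²) = √(6.03e+06 + 3.89e+05 + 1.96e+06) = 2900

2900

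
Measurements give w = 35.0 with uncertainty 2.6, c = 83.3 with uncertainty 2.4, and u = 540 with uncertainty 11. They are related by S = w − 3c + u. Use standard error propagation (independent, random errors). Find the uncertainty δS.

13.4

For a sum/difference, combine absolute errors in quadrature:
  (δw)² = 6.76;  (3·δc)² = 51.8;  (δu)² = 121
δS = √(180) = 13.4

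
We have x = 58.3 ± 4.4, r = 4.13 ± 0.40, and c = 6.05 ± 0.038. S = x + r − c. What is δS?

S is a linear combination, so absolute uncertainties add in quadrature:
  (δx)² = 19.4;  (δr)² = 0.160;  (δc)² = 0.00144
δS = √(19.5) = 4.42

4.42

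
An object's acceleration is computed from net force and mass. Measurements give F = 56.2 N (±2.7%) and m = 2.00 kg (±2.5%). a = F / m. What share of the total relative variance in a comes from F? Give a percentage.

53.8%

(δa/a)² = (1·δF/F)² + (-1·δm/m)²
  F term: (1×0.0270)² = 0.000729
  m term: (-1×0.0250)² = 0.000625
Total = 0.00135. Share from F = 0.000729/0.00135 = 0.538.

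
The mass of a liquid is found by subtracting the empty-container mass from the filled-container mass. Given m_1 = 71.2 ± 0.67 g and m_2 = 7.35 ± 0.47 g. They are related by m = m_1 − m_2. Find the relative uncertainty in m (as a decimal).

0.0128

For a sum/difference, combine absolute errors in quadrature:
  (δm_1)² = 0.449;  (δm_2)² = 0.221
δm = √(0.670) = 0.818 g
m = 63.9 g, so δm/m = 0.818/63.9 = 0.0128.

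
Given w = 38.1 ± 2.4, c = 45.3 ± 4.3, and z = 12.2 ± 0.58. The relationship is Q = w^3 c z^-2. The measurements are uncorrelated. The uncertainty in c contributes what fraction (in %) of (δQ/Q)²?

(δQ/Q)² = (3·δw/w)² + (1·δc/c)² + (-2·δz/z)²
  w term: (3×0.0630)² = 0.0357
  c term: (1×0.0949)² = 0.00901
  z term: (-2×0.0475)² = 0.00904
Total = 0.0538. Share from c = 0.00901/0.0538 = 0.168.

16.8%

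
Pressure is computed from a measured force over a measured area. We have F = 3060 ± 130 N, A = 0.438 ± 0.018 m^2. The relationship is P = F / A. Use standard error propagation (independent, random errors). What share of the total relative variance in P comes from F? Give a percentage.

51.7%

(δP/P)² = (1·δF/F)² + (-1·δA/A)²
  F term: (1×0.0425)² = 0.00180
  A term: (-1×0.0411)² = 0.00169
Total = 0.00349. Share from F = 0.00180/0.00349 = 0.517.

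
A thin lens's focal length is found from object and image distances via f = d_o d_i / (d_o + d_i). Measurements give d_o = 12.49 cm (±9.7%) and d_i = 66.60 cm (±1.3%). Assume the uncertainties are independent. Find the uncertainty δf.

∂f/∂d_o = (d_i/(d_o+d_i))² = 0.709;  ∂f/∂d_i = (d_o/(d_o+d_i))² = 0.0249
δf = √((∂f/∂d_o · δd_o)² + (∂f/∂d_i · δd_i)²) = √(0.738 + 0.000466) = 0.859 cm

0.859 cm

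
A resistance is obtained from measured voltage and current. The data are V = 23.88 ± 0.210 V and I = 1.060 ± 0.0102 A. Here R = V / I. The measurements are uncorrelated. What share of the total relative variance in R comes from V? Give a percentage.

(δR/R)² = (1·δV/V)² + (-1·δI/I)²
  V term: (1×0.00879)² = 7.73e-05
  I term: (-1×0.00962)² = 9.26e-05
Total = 0.000170. Share from V = 7.73e-05/0.000170 = 0.455.

45.5%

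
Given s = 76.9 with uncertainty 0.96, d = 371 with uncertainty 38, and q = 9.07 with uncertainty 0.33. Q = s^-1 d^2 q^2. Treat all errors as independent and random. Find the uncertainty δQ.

32100

For a monomial Q ∝ s^-1, d^2, q^2, fractional errors add in quadrature:
  (-1·δs/s)² = (-1×0.0125)² = 0.000156;  (2·δd/d)² = (2×0.102)² = 0.0420;  (2·δq/q)² = (2×0.0364)² = 0.00530
δQ/Q = √(0.0474) = 0.218
Q = 1.47e+05, so δQ = 0.218 × 1.47e+05 = 32100.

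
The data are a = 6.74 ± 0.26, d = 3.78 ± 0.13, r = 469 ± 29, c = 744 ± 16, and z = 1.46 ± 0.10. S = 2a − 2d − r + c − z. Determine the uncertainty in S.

For a sum/difference, combine absolute errors in quadrature:
  (2·δa)² = 0.270;  (2·δd)² = 0.0676;  (δr)² = 841;  (δc)² = 256;  (δz)² = 0.0100
δS = √(1100) = 33.1

33.1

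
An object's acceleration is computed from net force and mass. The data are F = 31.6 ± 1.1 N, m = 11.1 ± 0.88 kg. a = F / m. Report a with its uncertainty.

For a monomial a ∝ F, m^-1, fractional errors add in quadrature:
  (1·δF/F)² = (1×0.0348)² = 0.00121;  (-1·δm/m)² = (-1×0.0793)² = 0.00629
δa/a = √(0.00750) = 0.0866
a = 2.85 m/s^2, so δa = 0.0866 × 2.85 = 0.246 m/s^2.

2.85 ± 0.246 m/s^2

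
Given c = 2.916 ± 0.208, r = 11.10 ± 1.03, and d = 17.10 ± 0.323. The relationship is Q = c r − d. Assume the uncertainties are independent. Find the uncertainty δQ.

Let p = c·r = 32.37. δp/p = √((1·δc/c)² + (1·δr/r)²) = √(0.00509 + 0.00861) = 0.117, so δp = 3.79.
Q = p − d: δQ = √(δp² + δd²) = √(14.4 + 0.104) = 3.80

3.80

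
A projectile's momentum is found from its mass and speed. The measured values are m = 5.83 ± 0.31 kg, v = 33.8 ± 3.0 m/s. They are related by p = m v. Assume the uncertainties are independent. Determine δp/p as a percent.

10.3%

Products/powers → add relative errors in quadrature, weighted by exponent:
  (1·δm/m)² = (1×0.0532)² = 0.00283;  (1·δv/v)² = (1×0.0888)² = 0.00788
δp/p = √(0.0107) = 0.103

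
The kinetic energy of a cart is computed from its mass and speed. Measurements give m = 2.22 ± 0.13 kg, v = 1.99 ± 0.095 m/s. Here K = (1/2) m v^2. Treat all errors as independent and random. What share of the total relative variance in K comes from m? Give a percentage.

27.3%

(δK/K)² = (1·δm/m)² + (2·δv/v)²
  m term: (1×0.0586)² = 0.00343
  v term: (2×0.0477)² = 0.00912
Total = 0.0125. Share from m = 0.00343/0.0125 = 0.273.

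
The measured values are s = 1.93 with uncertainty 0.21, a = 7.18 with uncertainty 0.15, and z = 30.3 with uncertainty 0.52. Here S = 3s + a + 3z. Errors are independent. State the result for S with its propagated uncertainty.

104 ± 1.69

S is a linear combination, so absolute uncertainties add in quadrature:
  (3·δs)² = 0.397;  (δa)² = 0.0225;  (3·δz)² = 2.43
δS = √(2.85) = 1.69
S = 104.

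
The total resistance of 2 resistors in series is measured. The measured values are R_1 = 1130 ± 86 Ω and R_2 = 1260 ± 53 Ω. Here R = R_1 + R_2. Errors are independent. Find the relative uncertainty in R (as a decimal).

Absolute uncertainties add in quadrature for a linear combination:
  (δR_1)² = 7400;  (δR_2)² = 2810
δR = √(10200) = 101 Ω
R = 2390 Ω, so δR/R = 101/2390 = 0.0423.

0.0423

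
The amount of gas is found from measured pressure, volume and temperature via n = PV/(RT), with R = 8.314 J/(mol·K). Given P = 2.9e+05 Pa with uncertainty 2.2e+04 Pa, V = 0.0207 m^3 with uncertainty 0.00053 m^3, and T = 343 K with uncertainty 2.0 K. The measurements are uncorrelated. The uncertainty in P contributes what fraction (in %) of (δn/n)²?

(δn/n)² = (1·δP/P)² + (1·δV/V)² + (-1·δT/T)²
  P term: (1×0.0759)² = 0.00576
  V term: (1×0.0256)² = 0.000656
  T term: (-1×0.00583)² = 3.4e-05
Total = 0.00644. Share from P = 0.00576/0.00644 = 0.893.

89.3%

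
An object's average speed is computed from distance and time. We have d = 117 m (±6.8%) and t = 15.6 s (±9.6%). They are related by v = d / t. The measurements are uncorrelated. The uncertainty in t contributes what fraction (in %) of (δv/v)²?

(δv/v)² = (1·δd/d)² + (-1·δt/t)²
  d term: (1×0.0680)² = 0.00462
  t term: (-1×0.0960)² = 0.00922
Total = 0.0138. Share from t = 0.00922/0.0138 = 0.666.

66.6%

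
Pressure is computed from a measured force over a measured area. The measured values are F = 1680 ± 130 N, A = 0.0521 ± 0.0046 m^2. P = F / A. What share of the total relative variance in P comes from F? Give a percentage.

43.4%

(δP/P)² = (1·δF/F)² + (-1·δA/A)²
  F term: (1×0.0774)² = 0.00599
  A term: (-1×0.0883)² = 0.00780
Total = 0.0138. Share from F = 0.00599/0.0138 = 0.434.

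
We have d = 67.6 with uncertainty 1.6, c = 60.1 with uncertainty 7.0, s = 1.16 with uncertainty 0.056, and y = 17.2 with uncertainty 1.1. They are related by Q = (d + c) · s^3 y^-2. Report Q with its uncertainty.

0.674 ± 0.136

Let u = d + c = 128. δu = √(δd² + δc²) = √(2.56 + 49.0) = 7.18, so δu/u = 0.0562.
Q is then a monomial in u, s, y:
δQ/Q = √((δu/u)² + (3·δs/s)² + (-2·δy/y)²) = √(0.00316 + 0.0210 + 0.0164) = 0.201
Q = 0.674, so δQ = 0.201 × 0.674 = 0.136.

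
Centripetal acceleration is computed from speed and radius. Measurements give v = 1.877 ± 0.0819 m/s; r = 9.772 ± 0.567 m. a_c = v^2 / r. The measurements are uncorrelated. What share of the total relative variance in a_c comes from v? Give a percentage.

69.3%

(δa_c/a_c)² = (2·δv/v)² + (-1·δr/r)²
  v term: (2×0.0436)² = 0.00762
  r term: (-1×0.0580)² = 0.00337
Total = 0.0110. Share from v = 0.00762/0.0110 = 0.693.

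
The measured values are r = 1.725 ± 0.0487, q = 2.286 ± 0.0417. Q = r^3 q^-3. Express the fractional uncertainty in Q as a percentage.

10.1%

Relative error in a monomial: (δQ/Q)² = Σ (nᵢ · δxᵢ/xᵢ)².
  (3·δr/r)² = (3×0.0282)² = 0.00717;  (-3·δq/q)² = (-3×0.0182)² = 0.00299
δQ/Q = √(0.0102) = 0.101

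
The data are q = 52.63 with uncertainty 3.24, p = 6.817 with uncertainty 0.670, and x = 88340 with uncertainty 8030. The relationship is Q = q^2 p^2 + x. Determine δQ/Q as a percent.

Let w = q^2·p^2 = 128700. δw/w = √((2·δq/q)² + (2·δp/p)²) = √(0.0152 + 0.0386) = 0.232, so δw = 29900.
Q = w + x: δQ = √(δw² + δx²) = √(8.91e+08 + 6.45e+07) = 30900
Q = 217100, so δQ/Q = 30900/217100 = 0.142.

14.2%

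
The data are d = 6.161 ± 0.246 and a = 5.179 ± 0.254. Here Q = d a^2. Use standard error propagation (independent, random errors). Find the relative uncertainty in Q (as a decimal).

0.106

Products/powers → add relative errors in quadrature, weighted by exponent:
  (1·δd/d)² = (1×0.0399)² = 0.00159;  (2·δa/a)² = (2×0.0490)² = 0.00962
δQ/Q = √(0.0112) = 0.106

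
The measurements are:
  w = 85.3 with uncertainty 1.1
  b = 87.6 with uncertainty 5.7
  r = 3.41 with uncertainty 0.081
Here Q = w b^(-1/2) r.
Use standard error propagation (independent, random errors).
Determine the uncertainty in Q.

For a monomial Q ∝ w, b^(-1/2), r, fractional errors add in quadrature:
  (1·δw/w)² = (1×0.0129)² = 0.000166;  (−½·δb/b)² = (-0.5×0.0651)² = 0.00106;  (1·δr/r)² = (1×0.0238)² = 0.000564
δQ/Q = √(0.00179) = 0.0423
Q = 31.1, so δQ = 0.0423 × 31.1 = 1.31.

1.31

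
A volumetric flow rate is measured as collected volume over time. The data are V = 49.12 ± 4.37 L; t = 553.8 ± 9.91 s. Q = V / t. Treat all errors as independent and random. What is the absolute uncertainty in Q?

For a monomial Q ∝ V, t^-1, fractional errors add in quadrature:
  (1·δV/V)² = (1×0.0890)² = 0.00791;  (-1·δt/t)² = (-1×0.0179)² = 0.000320
δQ/Q = √(0.00824) = 0.0907
Q = 0.08870 L/s, so δQ = 0.0907 × 0.08870 = 0.00805 L/s.

0.00805 L/s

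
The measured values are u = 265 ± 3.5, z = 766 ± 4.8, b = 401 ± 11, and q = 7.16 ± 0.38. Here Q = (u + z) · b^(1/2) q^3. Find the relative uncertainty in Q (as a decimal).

Let w = u + z = 1030. δw = √(δu² + δz²) = √(12.2 + 23.0) = 5.94, so δw/w = 0.00576.
Q is then a monomial in w, b, q:
δQ/Q = √((δw/w)² + (½·δb/b)² + (3·δq/q)²) = √(3.32e-05 + 0.000188 + 0.0254) = 0.160

0.160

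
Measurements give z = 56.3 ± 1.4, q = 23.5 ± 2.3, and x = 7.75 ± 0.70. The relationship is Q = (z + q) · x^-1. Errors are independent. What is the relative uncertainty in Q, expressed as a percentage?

9.64%

Let u = z + q = 79.8. δu = √(δz² + δq²) = √(1.96 + 5.29) = 2.69, so δu/u = 0.0337.
Q is then a monomial in u, x:
δQ/Q = √((δu/u)² + (-1·δx/x)²) = √(0.00114 + 0.00816) = 0.0964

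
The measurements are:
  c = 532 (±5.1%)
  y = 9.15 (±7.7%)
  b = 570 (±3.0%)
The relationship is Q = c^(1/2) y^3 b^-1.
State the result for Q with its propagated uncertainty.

31.0 ± 7.26

Relative error in a monomial: (δQ/Q)² = Σ (nᵢ · δxᵢ/xᵢ)².
  (½·δc/c)² = (0.5×0.0510)² = 0.000650;  (3·δy/y)² = (3×0.0770)² = 0.0534;  (-1·δb/b)² = (-1×0.0300)² = 0.000900
δQ/Q = √(0.0549) = 0.234
Q = 31.0, so δQ = 0.234 × 31.0 = 7.26.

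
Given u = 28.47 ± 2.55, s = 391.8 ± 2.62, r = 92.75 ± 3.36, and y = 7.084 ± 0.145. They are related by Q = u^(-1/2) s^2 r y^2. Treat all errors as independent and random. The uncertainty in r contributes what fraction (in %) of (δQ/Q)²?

25.4%

(δQ/Q)² = (−½·δu/u)² + (2·δs/s)² + (1·δr/r)² + (2·δy/y)²
  u term: (-0.5×0.0896)² = 0.00201
  s term: (2×0.00669)² = 0.000179
  r term: (1×0.0362)² = 0.00131
  y term: (2×0.0205)² = 0.00168
Total = 0.00517. Share from r = 0.00131/0.00517 = 0.254.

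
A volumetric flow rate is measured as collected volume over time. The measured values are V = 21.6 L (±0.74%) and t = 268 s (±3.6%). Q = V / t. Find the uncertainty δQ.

Relative error in a monomial: (δQ/Q)² = Σ (nᵢ · δxᵢ/xᵢ)².
  (1·δV/V)² = (1×0.00740)² = 5.48e-05;  (-1·δt/t)² = (-1×0.0360)² = 0.00130
δQ/Q = √(0.00135) = 0.0368
Q = 0.0806 L/s, so δQ = 0.0368 × 0.0806 = 0.00296 L/s.

0.00296 L/s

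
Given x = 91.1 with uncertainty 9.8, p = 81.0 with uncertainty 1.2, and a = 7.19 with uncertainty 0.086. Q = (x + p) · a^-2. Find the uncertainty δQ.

Let u = x + p = 172. δu = √(δx² + δp²) = √(96.0 + 1.44) = 9.87, so δu/u = 0.0574.
Q is then a monomial in u, a:
δQ/Q = √((δu/u)² + (-2·δa/a)²) = √(0.00329 + 0.000572) = 0.0622
Q = 3.33, so δQ = 0.0622 × 3.33 = 0.207.

0.207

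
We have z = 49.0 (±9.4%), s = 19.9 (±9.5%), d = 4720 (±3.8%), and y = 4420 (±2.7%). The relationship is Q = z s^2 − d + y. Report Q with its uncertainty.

Let p = z·s^2 = 19400. δp/p = √((1·δz/z)² + (2·δs/s)²) = √(0.00884 + 0.0361) = 0.212, so δp = 4110.
Q = p − d + y: δQ = √(δp² + δd² + δy²) = √(1.69e+07 + 32200 + 14200) = 4120
Q = 19100.

19100 ± 4120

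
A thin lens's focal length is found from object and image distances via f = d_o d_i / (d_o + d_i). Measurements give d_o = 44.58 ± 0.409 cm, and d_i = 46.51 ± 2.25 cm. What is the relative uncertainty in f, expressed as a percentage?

∂f/∂d_o = (d_i/(d_o+d_i))² = 0.261;  ∂f/∂d_i = (d_o/(d_o+d_i))² = 0.240
δf = √((∂f/∂d_o · δd_o)² + (∂f/∂d_i · δd_i)²) = √(0.0114 + 0.290) = 0.549 cm
f = 22.76 cm, so δf/f = 0.549/22.76 = 0.0241.

2.41%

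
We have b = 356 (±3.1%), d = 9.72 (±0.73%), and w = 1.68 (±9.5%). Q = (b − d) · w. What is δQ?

Let u = b − d = 346. δu = √(δb² + δd²) = √(122 + 0.00503) = 11.0, so δu/u = 0.0319.
Q is then a monomial in u, w:
δQ/Q = √((δu/u)² + (1·δw/w)²) = √(0.00102 + 0.00903) = 0.100
Q = 582, so δQ = 0.100 × 582 = 58.3.

58.3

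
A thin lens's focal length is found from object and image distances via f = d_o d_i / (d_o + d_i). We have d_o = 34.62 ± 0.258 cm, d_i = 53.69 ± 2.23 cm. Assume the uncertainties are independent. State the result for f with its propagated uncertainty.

∂f/∂d_o = (d_i/(d_o+d_i))² = 0.370;  ∂f/∂d_i = (d_o/(d_o+d_i))² = 0.154
δf = √((∂f/∂d_o · δd_o)² + (∂f/∂d_i · δd_i)²) = √(0.00909 + 0.117) = 0.356 cm
f = 21.05 cm.

21.05 ± 0.356 cm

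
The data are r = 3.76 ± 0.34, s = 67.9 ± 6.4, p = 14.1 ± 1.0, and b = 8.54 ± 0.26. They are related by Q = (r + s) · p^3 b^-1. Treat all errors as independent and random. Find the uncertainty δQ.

Let u = r + s = 71.7. δu = √(δr² + δs²) = √(0.116 + 41.0) = 6.41, so δu/u = 0.0894.
Q is then a monomial in u, p, b:
δQ/Q = √((δu/u)² + (3·δp/p)² + (-1·δb/b)²) = √(0.00800 + 0.0453 + 0.000927) = 0.233
Q = 23500, so δQ = 0.233 × 23500 = 5480.

5480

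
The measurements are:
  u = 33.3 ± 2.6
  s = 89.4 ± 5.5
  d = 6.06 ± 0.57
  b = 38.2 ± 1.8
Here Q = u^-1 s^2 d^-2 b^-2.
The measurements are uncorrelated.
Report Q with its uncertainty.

0.00448 ± 0.00115

Each factor contributes (exponent × relative error)² to (δQ/Q)²:
  (-1·δu/u)² = (-1×0.0781)² = 0.00610;  (2·δs/s)² = (2×0.0615)² = 0.0151;  (-2·δd/d)² = (-2×0.0941)² = 0.0354;  (-2·δb/b)² = (-2×0.0471)² = 0.00888
δQ/Q = √(0.0655) = 0.256
Q = 0.00448, so δQ = 0.256 × 0.00448 = 0.00115.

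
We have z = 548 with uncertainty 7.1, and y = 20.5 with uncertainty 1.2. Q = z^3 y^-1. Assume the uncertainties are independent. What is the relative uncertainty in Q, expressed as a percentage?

7.03%

Each factor contributes (exponent × relative error)² to (δQ/Q)²:
  (3·δz/z)² = (3×0.0130)² = 0.00151;  (-1·δy/y)² = (-1×0.0585)² = 0.00343
δQ/Q = √(0.00494) = 0.0703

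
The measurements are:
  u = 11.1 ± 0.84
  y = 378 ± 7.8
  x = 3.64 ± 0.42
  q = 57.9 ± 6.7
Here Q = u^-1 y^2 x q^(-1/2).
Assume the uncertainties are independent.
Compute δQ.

956

For a monomial Q ∝ u^-1, y^2, x, q^(-1/2), fractional errors add in quadrature:
  (-1·δu/u)² = (-1×0.0757)² = 0.00573;  (2·δy/y)² = (2×0.0206)² = 0.00170;  (1·δx/x)² = (1×0.115)² = 0.0133;  (−½·δq/q)² = (-0.5×0.116)² = 0.00335
δQ/Q = √(0.0241) = 0.155
Q = 6160, so δQ = 0.155 × 6160 = 956.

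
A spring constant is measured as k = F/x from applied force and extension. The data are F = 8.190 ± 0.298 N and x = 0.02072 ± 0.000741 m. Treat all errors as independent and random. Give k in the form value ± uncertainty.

For a monomial k ∝ F, x^-1, fractional errors add in quadrature:
  (1·δF/F)² = (1×0.0364)² = 0.00132;  (-1·δx/x)² = (-1×0.0358)² = 0.00128
δk/k = √(0.00260) = 0.0510
k = 395.3 N/m, so δk = 0.0510 × 395.3 = 20.2 N/m.

395.3 ± 20.2 N/m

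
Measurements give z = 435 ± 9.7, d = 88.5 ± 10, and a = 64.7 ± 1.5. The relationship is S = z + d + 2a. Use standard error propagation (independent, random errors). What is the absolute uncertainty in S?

Each term contributes (cᵢ δxᵢ)² to (δS)²:
  (δz)² = 94.1;  (δd)² = 100;  (2·δa)² = 9.00
δS = √(203) = 14.3

14.3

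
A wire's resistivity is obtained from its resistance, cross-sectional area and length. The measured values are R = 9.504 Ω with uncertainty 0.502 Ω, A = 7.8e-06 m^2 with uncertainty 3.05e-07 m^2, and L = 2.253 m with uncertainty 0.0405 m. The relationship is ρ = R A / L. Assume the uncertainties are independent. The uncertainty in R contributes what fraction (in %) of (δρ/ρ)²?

60.1%

(δρ/ρ)² = (1·δR/R)² + (1·δA/A)² + (-1·δL/L)²
  R term: (1×0.0528)² = 0.00279
  A term: (1×0.0391)² = 0.00153
  L term: (-1×0.0180)² = 0.000323
Total = 0.00464. Share from R = 0.00279/0.00464 = 0.601.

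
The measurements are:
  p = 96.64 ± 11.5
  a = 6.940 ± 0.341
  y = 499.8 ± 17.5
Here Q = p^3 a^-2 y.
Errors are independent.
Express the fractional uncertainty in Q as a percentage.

37.2%

For a monomial Q ∝ p^3, a^-2, y, fractional errors add in quadrature:
  (3·δp/p)² = (3×0.119)² = 0.127;  (-2·δa/a)² = (-2×0.0491)² = 0.00966;  (1·δy/y)² = (1×0.0350)² = 0.00123
δQ/Q = √(0.138) = 0.372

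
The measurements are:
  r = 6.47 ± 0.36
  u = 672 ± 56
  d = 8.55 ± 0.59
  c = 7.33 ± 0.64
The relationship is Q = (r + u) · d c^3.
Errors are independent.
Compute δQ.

Let w = r + u = 678. δw = √(δr² + δu²) = √(0.130 + 3140) = 56.0, so δw/w = 0.0825.
Q is then a monomial in w, d, c:
δQ/Q = √((δw/w)² + (1·δd/d)² + (3·δc/c)²) = √(0.00681 + 0.00476 + 0.0686) = 0.283
Q = 2.28e+06, so δQ = 0.283 × 2.28e+06 = 6.47e+05.

6.47e+05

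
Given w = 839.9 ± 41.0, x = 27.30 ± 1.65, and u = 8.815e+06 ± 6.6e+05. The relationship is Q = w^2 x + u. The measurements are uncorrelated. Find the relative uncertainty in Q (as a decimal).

0.0822

Let p = w^2·x = 1.926e+07. δp/p = √((2·δw/w)² + (1·δx/x)²) = √(0.00953 + 0.00365) = 0.115, so δp = 2.21e+06.
Q = p + u: δQ = √(δp² + δu²) = √(4.89e+12 + 4.36e+11) = 2.31e+06
Q = 2.807e+07, so δQ/Q = 2.31e+06/2.807e+07 = 0.0822.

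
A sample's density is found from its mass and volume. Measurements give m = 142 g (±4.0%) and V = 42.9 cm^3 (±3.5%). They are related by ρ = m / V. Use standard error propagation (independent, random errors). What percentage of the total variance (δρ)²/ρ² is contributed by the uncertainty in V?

(δρ/ρ)² = (1·δm/m)² + (-1·δV/V)²
  m term: (1×0.0400)² = 0.00160
  V term: (-1×0.0350)² = 0.00123
Total = 0.00283. Share from V = 0.00123/0.00283 = 0.434.

43.4%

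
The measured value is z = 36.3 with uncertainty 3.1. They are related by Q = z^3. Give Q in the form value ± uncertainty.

47800 ± 12300

Q ∝ z^3, so δQ/Q = |3| · δz/z = 3 × 0.0854 = 0.256.
Q = 47800, so δQ = 0.256 × 47800 = 12300.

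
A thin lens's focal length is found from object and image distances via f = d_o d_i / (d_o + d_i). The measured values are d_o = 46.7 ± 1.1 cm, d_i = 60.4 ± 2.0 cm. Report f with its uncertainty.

26.3 ± 0.517 cm

∂f/∂d_o = (d_i/(d_o+d_i))² = 0.318;  ∂f/∂d_i = (d_o/(d_o+d_i))² = 0.190
δf = √((∂f/∂d_o · δd_o)² + (∂f/∂d_i · δd_i)²) = √(0.122 + 0.145) = 0.517 cm
f = 26.3 cm.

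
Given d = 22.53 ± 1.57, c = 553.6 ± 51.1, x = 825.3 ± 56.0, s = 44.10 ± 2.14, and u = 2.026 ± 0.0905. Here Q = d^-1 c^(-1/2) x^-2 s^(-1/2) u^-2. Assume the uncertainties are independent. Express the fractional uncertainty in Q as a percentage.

18.4%

Products/powers → add relative errors in quadrature, weighted by exponent:
  (-1·δd/d)² = (-1×0.0697)² = 0.00486;  (−½·δc/c)² = (-0.5×0.0923)² = 0.00213;  (-2·δx/x)² = (-2×0.0679)² = 0.0184;  (−½·δs/s)² = (-0.5×0.0485)² = 0.000589;  (-2·δu/u)² = (-2×0.0447)² = 0.00798
δQ/Q = √(0.0340) = 0.184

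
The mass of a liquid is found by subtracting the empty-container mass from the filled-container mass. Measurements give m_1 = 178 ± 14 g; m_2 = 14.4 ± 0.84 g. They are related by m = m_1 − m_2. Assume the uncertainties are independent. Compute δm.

14.0 g

Sums and differences: (δm)² = Σ (cᵢ δxᵢ)².
  (δm_1)² = 196;  (δm_2)² = 0.706
δm = √(197) = 14.0 g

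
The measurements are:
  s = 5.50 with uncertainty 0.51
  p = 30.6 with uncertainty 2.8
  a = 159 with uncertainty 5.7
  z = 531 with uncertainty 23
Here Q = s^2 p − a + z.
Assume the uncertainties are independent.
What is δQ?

193

Let w = s^2·p = 926. δw/w = √((2·δs/s)² + (1·δp/p)²) = √(0.0344 + 0.00837) = 0.207, so δw = 191.
Q = w − a + z: δQ = √(δw² + δa² + δz²) = √(36600 + 32.5 + 529) = 193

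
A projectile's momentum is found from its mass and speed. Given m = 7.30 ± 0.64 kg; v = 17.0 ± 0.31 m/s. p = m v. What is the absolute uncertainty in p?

Relative error in a monomial: (δp/p)² = Σ (nᵢ · δxᵢ/xᵢ)².
  (1·δm/m)² = (1×0.0877)² = 0.00769;  (1·δv/v)² = (1×0.0182)² = 0.000333
δp/p = √(0.00802) = 0.0895
p = 124 kg·m/s, so δp = 0.0895 × 124 = 11.1 kg·m/s.

11.1 kg·m/s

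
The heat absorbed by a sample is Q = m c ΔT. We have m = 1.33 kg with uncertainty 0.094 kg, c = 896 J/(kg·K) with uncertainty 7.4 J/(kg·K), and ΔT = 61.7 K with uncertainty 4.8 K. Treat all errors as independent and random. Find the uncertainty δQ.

7750 J

Since Q is a product/quotient, work with relative uncertainties:
  (1·δm/m)² = (1×0.0707)² = 0.00500;  (1·δc/c)² = (1×0.00826)² = 6.82e-05;  (1·δΔT/ΔT)² = (1×0.0778)² = 0.00605
δQ/Q = √(0.0111) = 0.105
Q = 73500 J, so δQ = 0.105 × 73500 = 7750 J.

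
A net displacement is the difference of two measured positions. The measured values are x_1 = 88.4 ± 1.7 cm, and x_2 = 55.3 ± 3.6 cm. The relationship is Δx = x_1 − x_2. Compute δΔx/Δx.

For a sum/difference, combine absolute errors in quadrature:
  (δx_1)² = 2.89;  (δx_2)² = 13.0
δΔx = √(15.9) = 3.98 cm
Δx = 33.1 cm, so δΔx/Δx = 3.98/33.1 = 0.120.

0.120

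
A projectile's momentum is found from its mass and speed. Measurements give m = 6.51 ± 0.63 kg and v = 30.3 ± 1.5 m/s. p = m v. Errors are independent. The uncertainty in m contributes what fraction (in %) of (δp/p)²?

79.3%

(δp/p)² = (1·δm/m)² + (1·δv/v)²
  m term: (1×0.0968)² = 0.00937
  v term: (1×0.0495)² = 0.00245
Total = 0.0118. Share from m = 0.00937/0.0118 = 0.793.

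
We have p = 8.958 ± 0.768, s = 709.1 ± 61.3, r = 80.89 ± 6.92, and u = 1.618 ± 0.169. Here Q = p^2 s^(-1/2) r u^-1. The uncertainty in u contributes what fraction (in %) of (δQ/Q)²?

(δQ/Q)² = (2·δp/p)² + (−½·δs/s)² + (1·δr/r)² + (-1·δu/u)²
  p term: (2×0.0857)² = 0.0294
  s term: (-0.5×0.0864)² = 0.00187
  r term: (1×0.0855)² = 0.00732
  u term: (-1×0.104)² = 0.0109
Total = 0.0495. Share from u = 0.0109/0.0495 = 0.220.

22.0%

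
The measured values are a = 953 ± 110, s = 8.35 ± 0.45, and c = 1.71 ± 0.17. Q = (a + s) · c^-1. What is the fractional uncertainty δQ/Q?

0.152

Let u = a + s = 961. δu = √(δa² + δs²) = √(12100 + 0.203) = 110, so δu/u = 0.114.
Q is then a monomial in u, c:
δQ/Q = √((δu/u)² + (-1·δc/c)²) = √(0.0131 + 0.00988) = 0.152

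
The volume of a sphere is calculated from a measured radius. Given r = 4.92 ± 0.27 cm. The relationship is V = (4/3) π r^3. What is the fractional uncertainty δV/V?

0.165

V is a product of powers, so relative uncertainties combine in quadrature:
  (3·δr/r)² = (3×0.0549)² = 0.0271
δV/V = √(0.0271) = 0.165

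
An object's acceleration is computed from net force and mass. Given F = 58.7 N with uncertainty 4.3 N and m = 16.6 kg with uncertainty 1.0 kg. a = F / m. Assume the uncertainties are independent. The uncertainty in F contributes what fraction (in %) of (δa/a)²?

59.7%

(δa/a)² = (1·δF/F)² + (-1·δm/m)²
  F term: (1×0.0733)² = 0.00537
  m term: (-1×0.0602)² = 0.00363
Total = 0.00900. Share from F = 0.00537/0.00900 = 0.597.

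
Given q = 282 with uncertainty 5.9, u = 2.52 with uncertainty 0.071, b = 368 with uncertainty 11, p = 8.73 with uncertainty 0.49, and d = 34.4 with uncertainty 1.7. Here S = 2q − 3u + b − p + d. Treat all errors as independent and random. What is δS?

S is a linear combination, so absolute uncertainties add in quadrature:
  (2·δq)² = 139;  (3·δu)² = 0.0454;  (δb)² = 121;  (δp)² = 0.240;  (δd)² = 2.89
δS = √(263) = 16.2

16.2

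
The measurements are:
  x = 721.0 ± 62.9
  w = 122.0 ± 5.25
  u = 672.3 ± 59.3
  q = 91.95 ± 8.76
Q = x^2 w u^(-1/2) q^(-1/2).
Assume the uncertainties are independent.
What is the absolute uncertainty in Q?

Since Q is a product/quotient, work with relative uncertainties:
  (2·δx/x)² = (2×0.0872)² = 0.0304;  (1·δw/w)² = (1×0.0430)² = 0.00185;  (−½·δu/u)² = (-0.5×0.0882)² = 0.00195;  (−½·δq/q)² = (-0.5×0.0953)² = 0.00227
δQ/Q = √(0.0365) = 0.191
Q = 255100, so δQ = 0.191 × 255100 = 48700.

48700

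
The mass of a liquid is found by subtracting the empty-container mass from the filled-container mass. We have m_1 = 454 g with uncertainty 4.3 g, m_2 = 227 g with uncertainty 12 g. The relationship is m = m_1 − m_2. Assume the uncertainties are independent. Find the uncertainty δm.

For a sum/difference, combine absolute errors in quadrature:
  (δm_1)² = 18.5;  (δm_2)² = 144
δm = √(162) = 12.7 g

12.7 g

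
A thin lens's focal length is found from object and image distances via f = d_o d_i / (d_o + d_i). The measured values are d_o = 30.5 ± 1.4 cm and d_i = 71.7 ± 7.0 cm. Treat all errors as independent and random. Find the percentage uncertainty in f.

∂f/∂d_o = (d_i/(d_o+d_i))² = 0.492;  ∂f/∂d_i = (d_o/(d_o+d_i))² = 0.0891
δf = √((∂f/∂d_o · δd_o)² + (∂f/∂d_i · δd_i)²) = √(0.475 + 0.389) = 0.929 cm
f = 21.4 cm, so δf/f = 0.929/21.4 = 0.0434.

4.34%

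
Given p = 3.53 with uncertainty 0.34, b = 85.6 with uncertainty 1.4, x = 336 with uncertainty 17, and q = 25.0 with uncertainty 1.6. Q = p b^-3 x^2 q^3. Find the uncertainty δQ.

2410

Since Q is a product/quotient, work with relative uncertainties:
  (1·δp/p)² = (1×0.0963)² = 0.00928;  (-3·δb/b)² = (-3×0.0164)² = 0.00241;  (2·δx/x)² = (2×0.0506)² = 0.0102;  (3·δq/q)² = (3×0.0640)² = 0.0369
δQ/Q = √(0.0588) = 0.242
Q = 9930, so δQ = 0.242 × 9930 = 2410.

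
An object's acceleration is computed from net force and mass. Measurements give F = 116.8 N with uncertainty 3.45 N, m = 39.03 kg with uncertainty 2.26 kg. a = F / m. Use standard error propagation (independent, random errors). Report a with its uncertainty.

Relative error in a monomial: (δa/a)² = Σ (nᵢ · δxᵢ/xᵢ)².
  (1·δF/F)² = (1×0.0295)² = 0.000872;  (-1·δm/m)² = (-1×0.0579)² = 0.00335
δa/a = √(0.00423) = 0.0650
a = 2.993 m/s^2, so δa = 0.0650 × 2.993 = 0.195 m/s^2.

2.993 ± 0.195 m/s^2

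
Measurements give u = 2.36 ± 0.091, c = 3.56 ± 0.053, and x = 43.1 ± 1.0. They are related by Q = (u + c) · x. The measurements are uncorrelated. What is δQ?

7.46

Let w = u + c = 5.92. δw = √(δu² + δc²) = √(0.00828 + 0.00281) = 0.105, so δw/w = 0.0178.
Q is then a monomial in w, x:
δQ/Q = √((δw/w)² + (1·δx/x)²) = √(0.000316 + 0.000538) = 0.0292
Q = 255, so δQ = 0.0292 × 255 = 7.46.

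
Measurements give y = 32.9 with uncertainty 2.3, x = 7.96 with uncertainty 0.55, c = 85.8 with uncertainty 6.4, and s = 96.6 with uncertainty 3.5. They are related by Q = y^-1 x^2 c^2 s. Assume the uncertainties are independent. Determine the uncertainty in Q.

2.99e+05

For a monomial Q ∝ y^-1, x^2, c^2, s, fractional errors add in quadrature:
  (-1·δy/y)² = (-1×0.0699)² = 0.00489;  (2·δx/x)² = (2×0.0691)² = 0.0191;  (2·δc/c)² = (2×0.0746)² = 0.0223;  (1·δs/s)² = (1×0.0362)² = 0.00131
δQ/Q = √(0.0476) = 0.218
Q = 1.37e+06, so δQ = 0.218 × 1.37e+06 = 2.99e+05.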